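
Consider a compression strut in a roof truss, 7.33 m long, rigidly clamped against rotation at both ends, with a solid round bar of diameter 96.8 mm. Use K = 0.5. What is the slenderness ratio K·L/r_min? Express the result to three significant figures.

For a solid circle r = d/4 = 96.8/4 = 24.20 mm
L_e = K·L = 0.5 × 7.33 m = 3.665 m = 3665.0 mm
λ = L_e / r_min = 3665.0 / 24.20 = 151

λ ≈ 151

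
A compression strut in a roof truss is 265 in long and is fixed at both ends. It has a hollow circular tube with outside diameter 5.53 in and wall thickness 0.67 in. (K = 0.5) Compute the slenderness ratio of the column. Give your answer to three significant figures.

λ ≈ 76.4

Inner diameter d_i = 5.53 − 2×0.67 = 4.190 in
I = π(d_o⁴ − d_i⁴)/64 = π(5.53⁴ − 4.190⁴)/64 = 30.78 in⁴
A = 10.23 in²;  r_min = √(I/A) = √(30.78/10.23) = 1.735 in
L_e = K·L = 0.5 × 265 = 132.5 in
λ = L_e / r_min = 132.50 / 1.735 = 76.4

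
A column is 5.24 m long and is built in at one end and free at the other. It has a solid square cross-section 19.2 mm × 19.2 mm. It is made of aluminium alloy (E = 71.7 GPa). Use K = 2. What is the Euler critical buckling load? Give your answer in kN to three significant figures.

P_cr ≈ 0.0730 kN

I = a⁴/12 = 19.2⁴/12 = 1.132×10^4 mm⁴
I = 1.132×10^4 mm⁴ = 1.132×10^-8 m⁴
Effective length L_e = K·L = 2 × 5.24 = 10.48 m
P_cr = π²EI / L_e² = π² × 71.7×10⁹ × 1.132×10^-8 / 10.48² = 72.97 N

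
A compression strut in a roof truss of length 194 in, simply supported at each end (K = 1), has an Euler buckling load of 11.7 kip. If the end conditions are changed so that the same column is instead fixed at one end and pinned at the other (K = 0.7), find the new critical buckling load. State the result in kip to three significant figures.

P_cr ∝ 1/K², so P_cr,new = P_cr,old × (K_old/K_new)² = 11.7 × (1/0.7)²
= 11.7 × 2.041 = 23.9 kip

P_cr ≈ 23.9 kip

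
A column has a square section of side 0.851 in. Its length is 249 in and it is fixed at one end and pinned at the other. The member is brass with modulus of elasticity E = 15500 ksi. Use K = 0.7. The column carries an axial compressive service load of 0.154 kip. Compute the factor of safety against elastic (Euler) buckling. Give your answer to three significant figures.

n ≈ 1.43

I = a⁴/12 = 0.851⁴/12 = 4.371×10^-2 in⁴
Effective length L_e = K·L = 0.7 × 249 = 174.3 in
P_cr = π²EI / L_e² = π² × 15500×10³ × 4.371×10^-2 / 174.3² = 220.1 lb
Factor of safety n = P_cr / P = 0.22008 / 0.154 = 1.43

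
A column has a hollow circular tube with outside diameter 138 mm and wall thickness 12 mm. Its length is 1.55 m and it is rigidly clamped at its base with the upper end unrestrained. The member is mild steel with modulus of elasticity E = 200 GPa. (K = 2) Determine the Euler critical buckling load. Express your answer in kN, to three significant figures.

P_cr ≈ 1950 kN

Inner diameter d_i = 138 − 2×12 = 114.0 mm
I = π(d_o⁴ − d_i⁴)/64 = π(138⁴ − 114.0⁴)/64 = 9.512×10^6 mm⁴
I = 9.512×10^6 mm⁴ = 9.512×10^-6 m⁴
Effective length L_e = K·L = 2 × 1.55 = 3.100 m
P_cr = π²EI / L_e² = π² × 200×10⁹ × 9.512×10^-6 / 3.100² = 1.954×10^6 N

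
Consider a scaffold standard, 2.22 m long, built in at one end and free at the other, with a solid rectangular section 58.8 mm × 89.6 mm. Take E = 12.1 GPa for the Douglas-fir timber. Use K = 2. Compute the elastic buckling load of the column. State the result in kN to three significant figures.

Buckling occurs about the weak axis: I_min = h·b³/12 with b = 58.8 mm (the shorter side).
I_min = 89.6×58.8³/12 = 1.518×10^6 mm⁴
I = 1.518×10^6 mm⁴ = 1.518×10^-6 m⁴
Effective length L_e = K·L = 2 × 2.22 = 4.440 m
P_cr = π²EI / L_e² = π² × 12.1×10⁹ × 1.518×10^-6 / 4.440² = 9.196×10^3 N

P_cr ≈ 9.20 kN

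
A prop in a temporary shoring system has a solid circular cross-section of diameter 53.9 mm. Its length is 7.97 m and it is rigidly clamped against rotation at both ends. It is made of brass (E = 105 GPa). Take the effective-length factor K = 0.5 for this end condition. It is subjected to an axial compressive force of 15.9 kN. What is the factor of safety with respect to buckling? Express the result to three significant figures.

n ≈ 1.70

I = πd⁴/64 = π×53.9⁴/64 = 4.143×10^5 mm⁴
I = 4.143×10^5 mm⁴ = 4.143×10^-7 m⁴
Effective length L_e = K·L = 0.5 × 7.97 = 3.985 m
P_cr = π²EI / L_e² = π² × 105×10⁹ × 4.143×10^-7 / 3.985² = 2.704×10^4 N
Factor of safety n = P_cr / P = 27.037 / 15.9 = 1.70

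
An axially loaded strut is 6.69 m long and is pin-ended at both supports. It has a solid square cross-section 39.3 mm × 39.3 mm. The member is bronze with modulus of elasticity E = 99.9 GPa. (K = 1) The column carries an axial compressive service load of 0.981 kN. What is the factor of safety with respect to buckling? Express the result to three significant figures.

n ≈ 4.46

I = a⁴/12 = 39.3⁴/12 = 1.988×10^5 mm⁴
I = 1.988×10^5 mm⁴ = 1.988×10^-7 m⁴
Effective length L_e = K·L = 1 × 6.69 = 6.690 m
P_cr = π²EI / L_e² = π² × 99.9×10⁹ × 1.988×10^-7 / 6.690² = 4.379×10^3 N
Factor of safety n = P_cr / P = 4.3793 / 0.981 = 4.46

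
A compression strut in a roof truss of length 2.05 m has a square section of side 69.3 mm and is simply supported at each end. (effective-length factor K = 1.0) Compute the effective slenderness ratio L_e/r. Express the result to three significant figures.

λ ≈ 102

For a square r = a/√12 = 69.3/√12 = 20.01 mm
L_e = K·L = 1 × 2.05 m = 2.050 m = 2050.0 mm
λ = L_e / r_min = 2050.0 / 20.01 = 102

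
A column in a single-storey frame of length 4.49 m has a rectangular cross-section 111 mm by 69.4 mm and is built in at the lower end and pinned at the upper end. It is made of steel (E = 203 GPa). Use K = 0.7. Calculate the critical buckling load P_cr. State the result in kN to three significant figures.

P_cr ≈ 627 kN

Buckling occurs about the weak axis: I_min = h·b³/12 with b = 69.4 mm (the shorter side).
I_min = 111×69.4³/12 = 3.092×10^6 mm⁴
I = 3.092×10^6 mm⁴ = 3.092×10^-6 m⁴
Effective length L_e = K·L = 0.7 × 4.49 = 3.143 m
P_cr = π²EI / L_e² = π² × 203×10⁹ × 3.092×10^-6 / 3.143² = 6.271×10^5 N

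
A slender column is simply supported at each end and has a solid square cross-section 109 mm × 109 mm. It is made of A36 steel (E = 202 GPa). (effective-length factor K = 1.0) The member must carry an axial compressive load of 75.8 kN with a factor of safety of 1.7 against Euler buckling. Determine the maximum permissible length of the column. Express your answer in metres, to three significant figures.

L_max ≈ 13.5 m

I = a⁴/12 = 109⁴/12 = 1.176×10^7 mm⁴
I = 1.176×10^-5 m⁴
Required critical load P_cr = n·P = 1.7 × 75.8 = 128.9 kN = 1.289×10^5 N
From P_cr = π²EI/(K·L)²:  L = (1/K)·√(π²EI/P_cr) = (1/1)·√(π²×2.02×10^11×1.176×10^-5/1.289×10^5)
L = 13.5 m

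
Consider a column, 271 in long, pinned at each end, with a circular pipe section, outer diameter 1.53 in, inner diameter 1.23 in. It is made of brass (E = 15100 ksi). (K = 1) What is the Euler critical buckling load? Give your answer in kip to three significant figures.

d_o = 1.53 in, d_i = 1.23 in
I = π(d_o⁴ − d_i⁴)/64 = π(1.53⁴ − 1.230⁴)/64 = 0.1566 in⁴
Effective length L_e = K·L = 1 × 271 = 271.0 in
P_cr = π²EI / L_e² = π² × 15100×10³ × 0.1566 / 271.0² = 317.9 lb

P_cr ≈ 0.318 kip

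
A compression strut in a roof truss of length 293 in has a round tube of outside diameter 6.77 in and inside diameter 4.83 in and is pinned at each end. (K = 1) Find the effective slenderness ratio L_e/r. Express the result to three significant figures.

λ ≈ 141

d_o = 6.77 in, d_i = 4.83 in
I = π(d_o⁴ − d_i⁴)/64 = π(6.77⁴ − 4.830⁴)/64 = 76.40 in⁴
A = 17.67 in²;  r_min = √(I/A) = √(76.40/17.67) = 2.079 in
L_e = K·L = 1 × 293 = 293.0 in
λ = L_e / r_min = 293.00 / 2.079 = 141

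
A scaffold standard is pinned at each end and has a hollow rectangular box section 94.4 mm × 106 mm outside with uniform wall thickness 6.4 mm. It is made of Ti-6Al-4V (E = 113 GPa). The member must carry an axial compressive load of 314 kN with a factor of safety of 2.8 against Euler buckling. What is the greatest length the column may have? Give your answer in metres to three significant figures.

L_max ≈ 2.02 m

Inner dimensions: h_i = 106 − 2×6.4 = 93.20 mm, b_i = 94.4 − 2×6.4 = 81.60 mm
Weak-axis I_min = (h_o·b_o³ − h_i·b_i³)/12 with b_o = 94.4, b_i = 81.60 mm (shorter outer/inner sides).
I_min = (106×94.4³ − 93.20×81.60³)/12 = 3.211×10^6 mm⁴
I = 3.211×10^-6 m⁴
Required critical load P_cr = n·P = 2.8 × 314 = 879.2 kN = 8.792×10^5 N
From P_cr = π²EI/(K·L)²:  L = (1/K)·√(π²EI/P_cr) = (1/1)·√(π²×1.13×10^11×3.211×10^-6/8.792×10^5)
L = 2.02 m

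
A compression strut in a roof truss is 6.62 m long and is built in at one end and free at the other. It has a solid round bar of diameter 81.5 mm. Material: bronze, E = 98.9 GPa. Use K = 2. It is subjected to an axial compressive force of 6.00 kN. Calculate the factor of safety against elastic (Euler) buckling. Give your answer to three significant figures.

n ≈ 2.01

I = πd⁴/64 = π×81.5⁴/64 = 2.166×10^6 mm⁴
I = 2.166×10^6 mm⁴ = 2.166×10^-6 m⁴
Effective length L_e = K·L = 2 × 6.62 = 13.24 m
P_cr = π²EI / L_e² = π² × 98.9×10⁹ × 2.166×10^-6 / 13.24² = 1.206×10^4 N
Factor of safety n = P_cr / P = 12.059 / 6.00 = 2.01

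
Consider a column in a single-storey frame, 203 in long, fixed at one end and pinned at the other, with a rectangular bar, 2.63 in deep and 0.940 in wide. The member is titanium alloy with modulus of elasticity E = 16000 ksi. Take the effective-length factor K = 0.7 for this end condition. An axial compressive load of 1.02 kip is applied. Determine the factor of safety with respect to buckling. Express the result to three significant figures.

n ≈ 1.40

Buckling occurs about the weak axis: I_min = h·b³/12 with b = 0.940 in (the shorter side).
I_min = 2.63×0.940³/12 = 0.1820 in⁴
Effective length L_e = K·L = 0.7 × 203 = 142.1 in
P_cr = π²EI / L_e² = π² × 16000×10³ × 0.1820 / 142.1² = 1.424×10^3 lb
Factor of safety n = P_cr / P = 1.4236 / 1.02 = 1.40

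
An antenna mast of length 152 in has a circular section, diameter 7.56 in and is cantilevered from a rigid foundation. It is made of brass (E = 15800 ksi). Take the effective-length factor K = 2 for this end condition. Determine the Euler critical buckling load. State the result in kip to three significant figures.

P_cr ≈ 271 kip

I = πd⁴/64 = π×7.56⁴/64 = 160.3 in⁴
Effective length L_e = K·L = 2 × 152 = 304.0 in
P_cr = π²EI / L_e² = π² × 15800×10³ × 160.3 / 304.0² = 2.706×10^5 lb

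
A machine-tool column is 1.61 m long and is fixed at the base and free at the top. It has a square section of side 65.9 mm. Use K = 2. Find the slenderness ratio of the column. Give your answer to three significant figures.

For a square r = a/√12 = 65.9/√12 = 19.02 mm
L_e = K·L = 2 × 1.61 m = 3.220 m = 3220.0 mm
λ = L_e / r_min = 3220.0 / 19.02 = 169

λ ≈ 169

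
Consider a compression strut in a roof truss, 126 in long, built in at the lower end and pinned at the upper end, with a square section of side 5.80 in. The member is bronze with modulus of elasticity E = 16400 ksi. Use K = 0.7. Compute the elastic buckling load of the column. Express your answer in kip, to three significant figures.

P_cr ≈ 1960 kip

I = a⁴/12 = 5.80⁴/12 = 94.30 in⁴
Effective length L_e = K·L = 0.7 × 126 = 88.20 in
P_cr = π²EI / L_e² = π² × 16400×10³ × 94.30 / 88.20² = 1.962×10^6 lb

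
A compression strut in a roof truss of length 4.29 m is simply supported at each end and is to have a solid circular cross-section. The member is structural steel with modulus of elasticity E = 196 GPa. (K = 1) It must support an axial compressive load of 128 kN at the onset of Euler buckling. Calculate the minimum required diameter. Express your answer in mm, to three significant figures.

L_e = K·L = 1 × 4.29 = 4.290 m
Required I = P_cr·L_e²/(π²E) = 1.280×10^5 × 4.290² / (π² × 1.96×10^11) = 1.218×10^-6 m⁴
I_req = 1.218×10^6 mm⁴
Solid circle: I = πd⁴/64  ⇒  d = (64I/π)^(1/4) = (64×1.218×10^6/π)^(1/4) = 70.6 mm

d ≈ 70.6 mm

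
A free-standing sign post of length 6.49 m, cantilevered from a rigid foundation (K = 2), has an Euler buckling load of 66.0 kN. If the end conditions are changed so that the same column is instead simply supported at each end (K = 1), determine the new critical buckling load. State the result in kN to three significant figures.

P_cr ≈ 264 kN

P_cr ∝ 1/K², so P_cr,new = P_cr,old × (K_old/K_new)² = 66.0 × (2/1)²
= 66.0 × 4.000 = 264 kN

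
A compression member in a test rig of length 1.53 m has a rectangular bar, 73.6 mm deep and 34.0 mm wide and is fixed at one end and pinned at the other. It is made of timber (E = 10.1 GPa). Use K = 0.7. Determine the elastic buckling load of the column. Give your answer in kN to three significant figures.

P_cr ≈ 20.9 kN

Buckling occurs about the weak axis: I_min = h·b³/12 with b = 34.0 mm (the shorter side).
I_min = 73.6×34.0³/12 = 2.411×10^5 mm⁴
I = 2.411×10^5 mm⁴ = 2.411×10^-7 m⁴
Effective length L_e = K·L = 0.7 × 1.53 = 1.071 m
P_cr = π²EI / L_e² = π² × 10.1×10⁹ × 2.411×10^-7 / 1.071² = 2.095×10^4 N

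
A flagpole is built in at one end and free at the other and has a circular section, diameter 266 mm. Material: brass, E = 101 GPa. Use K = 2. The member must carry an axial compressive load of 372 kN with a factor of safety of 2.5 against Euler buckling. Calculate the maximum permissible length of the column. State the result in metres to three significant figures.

L_max ≈ 8.11 m

I = πd⁴/64 = π×266⁴/64 = 2.458×10^8 mm⁴
I = 2.458×10^-4 m⁴
Required critical load P_cr = n·P = 2.5 × 372 = 930.0 kN = 9.300×10^5 N
From P_cr = π²EI/(K·L)²:  L = (1/K)·√(π²EI/P_cr) = (1/2)·√(π²×1.01×10^11×2.458×10^-4/9.300×10^5)
L = 8.11 m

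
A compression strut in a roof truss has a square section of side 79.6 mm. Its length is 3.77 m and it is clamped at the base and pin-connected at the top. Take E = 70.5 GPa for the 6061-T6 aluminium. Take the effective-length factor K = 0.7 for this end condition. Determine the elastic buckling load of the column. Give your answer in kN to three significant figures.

P_cr ≈ 334 kN

I = a⁴/12 = 79.6⁴/12 = 3.346×10^6 mm⁴
I = 3.346×10^6 mm⁴ = 3.346×10^-6 m⁴
Effective length L_e = K·L = 0.7 × 3.77 = 2.639 m
P_cr = π²EI / L_e² = π² × 70.5×10⁹ × 3.346×10^-6 / 2.639² = 3.343×10^5 N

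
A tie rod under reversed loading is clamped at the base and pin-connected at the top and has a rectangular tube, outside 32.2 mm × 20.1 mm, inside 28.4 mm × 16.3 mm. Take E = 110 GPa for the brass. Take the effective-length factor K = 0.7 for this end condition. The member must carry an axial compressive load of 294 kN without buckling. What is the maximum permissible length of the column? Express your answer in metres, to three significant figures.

L_max ≈ 0.295 m

Weak-axis I_min = (h_o·b_o³ − h_i·b_i³)/12 with b_o = 20.1, b_i = 16.30 mm (shorter outer/inner sides).
I_min = (32.2×20.1³ − 28.40×16.30³)/12 = 1.154×10^4 mm⁴
I = 1.154×10^-8 m⁴
At the buckling limit P_cr = P = 2.940×10^5 N
From P_cr = π²EI/(K·L)²:  L = (1/K)·√(π²EI/P_cr) = (1/0.7)·√(π²×1.10×10^11×1.154×10^-8/2.940×10^5)
L = 0.295 m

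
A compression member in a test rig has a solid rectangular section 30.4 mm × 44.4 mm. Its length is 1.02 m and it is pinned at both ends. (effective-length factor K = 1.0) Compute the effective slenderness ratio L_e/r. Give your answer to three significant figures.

For a rectangle r_min = b/√12 = 30.4/√12 = 8.776 mm
L_e = K·L = 1 × 1.02 m = 1.020 m = 1020.0 mm
λ = L_e / r_min = 1020.0 / 8.776 = 116

λ ≈ 116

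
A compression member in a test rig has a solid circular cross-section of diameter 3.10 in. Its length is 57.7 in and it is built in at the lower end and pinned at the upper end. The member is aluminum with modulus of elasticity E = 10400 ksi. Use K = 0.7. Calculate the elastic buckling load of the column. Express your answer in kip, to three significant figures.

P_cr ≈ 285 kip

I = πd⁴/64 = π×3.10⁴/64 = 4.533 in⁴
Effective length L_e = K·L = 0.7 × 57.7 = 40.39 in
P_cr = π²EI / L_e² = π² × 10400×10³ × 4.533 / 40.39² = 2.852×10^5 lb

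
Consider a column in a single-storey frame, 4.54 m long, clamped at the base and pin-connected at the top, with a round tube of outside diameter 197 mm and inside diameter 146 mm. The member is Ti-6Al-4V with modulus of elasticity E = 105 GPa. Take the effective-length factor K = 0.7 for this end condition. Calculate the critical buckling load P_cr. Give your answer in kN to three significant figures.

d_o = 197 mm, d_i = 146 mm
I = π(d_o⁴ − d_i⁴)/64 = π(197⁴ − 146.0⁴)/64 = 5.163×10^7 mm⁴
I = 5.163×10^7 mm⁴ = 5.163×10^-5 m⁴
Effective length L_e = K·L = 0.7 × 4.54 = 3.178 m
P_cr = π²EI / L_e² = π² × 105×10⁹ × 5.163×10^-5 / 3.178² = 5.297×10^6 N

P_cr ≈ 5300 kN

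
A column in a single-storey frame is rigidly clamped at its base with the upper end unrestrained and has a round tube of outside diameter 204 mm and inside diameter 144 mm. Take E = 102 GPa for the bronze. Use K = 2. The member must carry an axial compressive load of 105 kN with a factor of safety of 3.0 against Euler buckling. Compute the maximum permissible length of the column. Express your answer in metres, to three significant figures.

d_o = 204 mm, d_i = 144 mm
I = π(d_o⁴ − d_i⁴)/64 = π(204⁴ − 144.0⁴)/64 = 6.391×10^7 mm⁴
I = 6.391×10^-5 m⁴
Required critical load P_cr = n·P = 3.0 × 105 = 315.0 kN = 3.150×10^5 N
From P_cr = π²EI/(K·L)²:  L = (1/K)·√(π²EI/P_cr) = (1/2)·√(π²×1.02×10^11×6.391×10^-5/3.150×10^5)
L = 7.15 m

L_max ≈ 7.15 m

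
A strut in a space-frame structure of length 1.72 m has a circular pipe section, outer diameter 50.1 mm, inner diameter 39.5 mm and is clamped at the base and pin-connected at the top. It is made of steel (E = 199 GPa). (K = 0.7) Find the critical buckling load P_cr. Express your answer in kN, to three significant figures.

d_o = 50.1 mm, d_i = 39.5 mm
I = π(d_o⁴ − d_i⁴)/64 = π(50.1⁴ − 39.50⁴)/64 = 1.898×10^5 mm⁴
I = 1.898×10^5 mm⁴ = 1.898×10^-7 m⁴
Effective length L_e = K·L = 0.7 × 1.72 = 1.204 m
P_cr = π²EI / L_e² = π² × 199×10⁹ × 1.898×10^-7 / 1.204² = 2.571×10^5 N

P_cr ≈ 257 kN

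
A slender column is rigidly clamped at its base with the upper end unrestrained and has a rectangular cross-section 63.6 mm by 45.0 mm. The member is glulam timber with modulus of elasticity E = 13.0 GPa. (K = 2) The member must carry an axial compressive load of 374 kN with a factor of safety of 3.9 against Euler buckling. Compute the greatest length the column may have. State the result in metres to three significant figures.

L_max ≈ 0.103 m

Buckling occurs about the weak axis: I_min = h·b³/12 with b = 45.0 mm (the shorter side).
I_min = 63.6×45.0³/12 = 4.830×10^5 mm⁴
I = 4.830×10^-7 m⁴
Required critical load P_cr = n·P = 3.9 × 374 = 1459 kN = 1.459×10^6 N
From P_cr = π²EI/(K·L)²:  L = (1/K)·√(π²EI/P_cr) = (1/2)·√(π²×1.30×10^10×4.830×10^-7/1.459×10^6)
L = 0.103 m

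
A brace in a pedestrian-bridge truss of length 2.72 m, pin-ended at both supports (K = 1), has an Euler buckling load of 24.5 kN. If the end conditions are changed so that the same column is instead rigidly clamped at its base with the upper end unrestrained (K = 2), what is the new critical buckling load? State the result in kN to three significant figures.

P_cr ∝ 1/K², so P_cr,new = P_cr,old × (K_old/K_new)² = 24.5 × (1/2)²
= 24.5 × 0.2500 = 6.12 kN

P_cr ≈ 6.12 kN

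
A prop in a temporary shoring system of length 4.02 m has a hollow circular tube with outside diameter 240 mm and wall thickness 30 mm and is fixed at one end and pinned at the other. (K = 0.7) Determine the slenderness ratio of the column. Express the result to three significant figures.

Inner diameter d_i = 240 − 2×30 = 180.0 mm
I = π(d_o⁴ − d_i⁴)/64 = π(240⁴ − 180.0⁴)/64 = 1.113×10^8 mm⁴
A = 1.979×10^4 mm²;  r_min = √(I/A) = √(1.113×10^8/1.979×10^4) = 75.00 mm
L_e = K·L = 0.7 × 4.02 m = 2.814 m = 2814.0 mm
λ = L_e / r_min = 2814.0 / 75.00 = 37.5

λ ≈ 37.5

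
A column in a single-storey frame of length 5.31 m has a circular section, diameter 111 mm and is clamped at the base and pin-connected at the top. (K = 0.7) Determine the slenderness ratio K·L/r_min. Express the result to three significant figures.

λ ≈ 134

For a solid circle r = d/4 = 111/4 = 27.75 mm
L_e = K·L = 0.7 × 5.31 m = 3.717 m = 3717.0 mm
λ = L_e / r_min = 3717.0 / 27.75 = 134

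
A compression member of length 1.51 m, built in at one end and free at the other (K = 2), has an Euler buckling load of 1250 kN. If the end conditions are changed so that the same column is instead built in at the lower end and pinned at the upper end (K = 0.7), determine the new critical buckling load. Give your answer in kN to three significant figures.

P_cr ≈ 10200 kN

P_cr ∝ 1/K², so P_cr,new = P_cr,old × (K_old/K_new)² = 1250 × (2/0.7)²
= 1250 × 8.163 = 10200 kN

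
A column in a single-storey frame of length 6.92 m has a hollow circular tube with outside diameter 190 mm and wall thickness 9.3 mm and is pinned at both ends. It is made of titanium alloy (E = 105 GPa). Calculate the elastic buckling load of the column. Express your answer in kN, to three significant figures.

Inner diameter d_i = 190 − 2×9.3 = 171.4 mm
I = π(d_o⁴ − d_i⁴)/64 = π(190⁴ − 171.4⁴)/64 = 2.161×10^7 mm⁴
I = 2.161×10^7 mm⁴ = 2.161×10^-5 m⁴
Effective length L_e = K·L = 1 × 6.92 = 6.920 m
P_cr = π²EI / L_e² = π² × 105×10⁹ × 2.161×10^-5 / 6.920² = 4.676×10^5 N

P_cr ≈ 468 kN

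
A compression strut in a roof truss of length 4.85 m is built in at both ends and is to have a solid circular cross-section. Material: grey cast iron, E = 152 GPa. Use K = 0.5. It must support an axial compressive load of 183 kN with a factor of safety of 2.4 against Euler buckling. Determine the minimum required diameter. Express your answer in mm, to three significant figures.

Required P_cr = n·P = 2.4 × 183 = 439.2 kN
L_e = K·L = 0.5 × 4.85 = 2.425 m
Required I = P_cr·L_e²/(π²E) = 4.392×10^5 × 2.425² / (π² × 1.52×10^11) = 1.722×10^-6 m⁴
I_req = 1.722×10^6 mm⁴
Solid circle: I = πd⁴/64  ⇒  d = (64I/π)^(1/4) = (64×1.722×10^6/π)^(1/4) = 77.0 mm

d ≈ 77.0 mm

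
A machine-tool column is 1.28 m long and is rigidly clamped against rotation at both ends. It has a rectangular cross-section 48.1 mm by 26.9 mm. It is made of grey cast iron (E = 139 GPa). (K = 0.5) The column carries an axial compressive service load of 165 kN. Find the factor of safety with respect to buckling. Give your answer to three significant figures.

Buckling occurs about the weak axis: I_min = h·b³/12 with b = 26.9 mm (the shorter side).
I_min = 48.1×26.9³/12 = 7.802×10^4 mm⁴
I = 7.802×10^4 mm⁴ = 7.802×10^-8 m⁴
Effective length L_e = K·L = 0.5 × 1.28 = 0.6400 m
P_cr = π²EI / L_e² = π² × 139×10⁹ × 7.802×10^-8 / 0.6400² = 2.613×10^5 N
Factor of safety n = P_cr / P = 261.32 / 165 = 1.58

n ≈ 1.58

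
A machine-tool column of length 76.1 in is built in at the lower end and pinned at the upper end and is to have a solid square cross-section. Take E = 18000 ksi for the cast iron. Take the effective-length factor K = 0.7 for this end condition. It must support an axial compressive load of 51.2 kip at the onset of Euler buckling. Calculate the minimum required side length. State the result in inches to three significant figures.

L_e = K·L = 0.7 × 76.1 = 53.27 in
Required I = P_cr·L_e²/(π²E) = 5.120×10^4 × 53.27² / (π² × 1.80×10^7) = 0.8178 in⁴
Solid square: I = a⁴/12  ⇒  a = (12I)^(1/4) = (12×0.8178)^(1/4) = 1.77 in

a ≈ 1.77 in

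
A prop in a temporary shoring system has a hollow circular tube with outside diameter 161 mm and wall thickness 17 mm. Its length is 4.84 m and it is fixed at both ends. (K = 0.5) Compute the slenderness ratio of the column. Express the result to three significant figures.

Inner diameter d_i = 161 − 2×17 = 127.0 mm
I = π(d_o⁴ − d_i⁴)/64 = π(161⁴ − 127.0⁴)/64 = 2.021×10^7 mm⁴
A = 7.691×10^3 mm²;  r_min = √(I/A) = √(2.021×10^7/7.691×10^3) = 51.27 mm
L_e = K·L = 0.5 × 4.84 m = 2.420 m = 2420.0 mm
λ = L_e / r_min = 2420.0 / 51.27 = 47.2

λ ≈ 47.2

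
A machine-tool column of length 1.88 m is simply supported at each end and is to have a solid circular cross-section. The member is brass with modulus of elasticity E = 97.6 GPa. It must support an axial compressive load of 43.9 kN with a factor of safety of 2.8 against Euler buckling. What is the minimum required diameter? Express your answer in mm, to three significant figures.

Required P_cr = n·P = 2.8 × 43.9 = 122.9 kN
L_e = K·L = 1 × 1.88 = 1.880 m
Required I = P_cr·L_e²/(π²E) = 1.229×10^5 × 1.880² / (π² × 9.76×10^10) = 4.510×10^-7 m⁴
I_req = 4.510×10^5 mm⁴
Solid circle: I = πd⁴/64  ⇒  d = (64I/π)^(1/4) = (64×4.510×10^5/π)^(1/4) = 55.1 mm

d ≈ 55.1 mm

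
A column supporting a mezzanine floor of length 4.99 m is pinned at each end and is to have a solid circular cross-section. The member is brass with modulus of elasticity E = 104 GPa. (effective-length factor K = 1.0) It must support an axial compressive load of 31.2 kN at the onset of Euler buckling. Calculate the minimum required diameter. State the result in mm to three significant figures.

L_e = K·L = 1 × 4.99 = 4.990 m
Required I = P_cr·L_e²/(π²E) = 3.120×10^4 × 4.990² / (π² × 1.04×10^11) = 7.569×10^-7 m⁴
I_req = 7.569×10^5 mm⁴
Solid circle: I = πd⁴/64  ⇒  d = (64I/π)^(1/4) = (64×7.569×10^5/π)^(1/4) = 62.7 mm

d ≈ 62.7 mm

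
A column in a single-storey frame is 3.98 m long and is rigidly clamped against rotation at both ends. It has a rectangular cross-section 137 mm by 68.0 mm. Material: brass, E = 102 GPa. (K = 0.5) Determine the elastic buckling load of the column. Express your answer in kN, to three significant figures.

Buckling occurs about the weak axis: I_min = h·b³/12 with b = 68.0 mm (the shorter side).
I_min = 137×68.0³/12 = 3.590×10^6 mm⁴
I = 3.590×10^6 mm⁴ = 3.590×10^-6 m⁴
Effective length L_e = K·L = 0.5 × 3.98 = 1.990 m
P_cr = π²EI / L_e² = π² × 102×10⁹ × 3.590×10^-6 / 1.990² = 9.126×10^5 N

P_cr ≈ 913 kN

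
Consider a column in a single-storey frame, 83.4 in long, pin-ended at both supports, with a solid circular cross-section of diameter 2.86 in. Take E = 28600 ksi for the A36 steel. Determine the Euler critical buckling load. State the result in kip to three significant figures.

I = πd⁴/64 = π×2.86⁴/64 = 3.284 in⁴
Effective length L_e = K·L = 1 × 83.4 = 83.40 in
P_cr = π²EI / L_e² = π² × 28600×10³ × 3.284 / 83.40² = 1.333×10^5 lb

P_cr ≈ 133 kip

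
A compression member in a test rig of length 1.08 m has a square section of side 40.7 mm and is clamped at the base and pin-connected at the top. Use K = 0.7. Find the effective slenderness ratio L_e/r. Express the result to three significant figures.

λ ≈ 64.3

For a square r = a/√12 = 40.7/√12 = 11.75 mm
L_e = K·L = 0.7 × 1.08 m = 0.7560 m = 756.00 mm
λ = L_e / r_min = 756.00 / 11.75 = 64.3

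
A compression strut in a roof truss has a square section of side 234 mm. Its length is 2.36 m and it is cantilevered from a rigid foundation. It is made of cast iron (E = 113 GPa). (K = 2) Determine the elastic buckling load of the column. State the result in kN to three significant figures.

P_cr ≈ 12500 kN

I = a⁴/12 = 234⁴/12 = 2.499×10^8 mm⁴
I = 2.499×10^8 mm⁴ = 2.499×10^-4 m⁴
Effective length L_e = K·L = 2 × 2.36 = 4.720 m
P_cr = π²EI / L_e² = π² × 113×10⁹ × 2.499×10^-4 / 4.720² = 1.251×10^7 N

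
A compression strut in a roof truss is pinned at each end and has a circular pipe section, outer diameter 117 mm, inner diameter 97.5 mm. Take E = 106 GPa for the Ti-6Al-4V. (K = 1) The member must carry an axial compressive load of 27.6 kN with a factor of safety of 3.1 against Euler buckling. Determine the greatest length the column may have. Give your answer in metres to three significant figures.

d_o = 117 mm, d_i = 97.5 mm
I = π(d_o⁴ − d_i⁴)/64 = π(117⁴ − 97.50⁴)/64 = 4.762×10^6 mm⁴
I = 4.762×10^-6 m⁴
Required critical load P_cr = n·P = 3.1 × 27.6 = 85.56 kN = 8.556×10^4 N
From P_cr = π²EI/(K·L)²:  L = (1/K)·√(π²EI/P_cr) = (1/1)·√(π²×1.06×10^11×4.762×10^-6/8.556×10^4)
L = 7.63 m

L_max ≈ 7.63 m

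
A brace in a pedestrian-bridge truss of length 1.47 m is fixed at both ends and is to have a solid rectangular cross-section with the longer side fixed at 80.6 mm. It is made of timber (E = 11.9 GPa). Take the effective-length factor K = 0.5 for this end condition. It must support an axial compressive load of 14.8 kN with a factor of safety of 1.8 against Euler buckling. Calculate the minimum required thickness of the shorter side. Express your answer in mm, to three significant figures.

b ≈ 26.3 mm

Required P_cr = n·P = 1.8 × 14.8 = 26.64 kN
L_e = K·L = 0.5 × 1.47 = 0.7350 m
Required I = P_cr·L_e²/(π²E) = 2.664×10^4 × 0.7350² / (π² × 1.19×10^10) = 1.225×10^-7 m⁴
I_req = 1.225×10^5 mm⁴
Rectangle, weak axis: I_min = h·b³/12 with h = 80.6 mm fixed  ⇒  b = (12I/h)^(1/3) = 26.3 mm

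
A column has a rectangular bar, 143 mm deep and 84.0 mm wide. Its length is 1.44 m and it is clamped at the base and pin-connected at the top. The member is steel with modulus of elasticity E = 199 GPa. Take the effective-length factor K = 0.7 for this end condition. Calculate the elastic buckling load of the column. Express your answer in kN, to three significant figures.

Buckling occurs about the weak axis: I_min = h·b³/12 with b = 84.0 mm (the shorter side).
I_min = 143×84.0³/12 = 7.063×10^6 mm⁴
I = 7.063×10^6 mm⁴ = 7.063×10^-6 m⁴
Effective length L_e = K·L = 0.7 × 1.44 = 1.008 m
P_cr = π²EI / L_e² = π² × 199×10⁹ × 7.063×10^-6 / 1.008² = 1.365×10^7 N

P_cr ≈ 13700 kN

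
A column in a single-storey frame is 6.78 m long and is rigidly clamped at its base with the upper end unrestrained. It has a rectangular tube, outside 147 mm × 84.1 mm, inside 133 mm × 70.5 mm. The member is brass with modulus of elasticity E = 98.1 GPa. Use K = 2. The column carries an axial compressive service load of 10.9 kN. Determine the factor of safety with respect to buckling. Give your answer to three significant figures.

Weak-axis I_min = (h_o·b_o³ − h_i·b_i³)/12 with b_o = 84.1, b_i = 70.50 mm (shorter outer/inner sides).
I_min = (147×84.1³ − 133.0×70.50³)/12 = 3.403×10^6 mm⁴
I = 3.403×10^6 mm⁴ = 3.403×10^-6 m⁴
Effective length L_e = K·L = 2 × 6.78 = 13.56 m
P_cr = π²EI / L_e² = π² × 98.1×10⁹ × 3.403×10^-6 / 13.56² = 1.792×10^4 N
Factor of safety n = P_cr / P = 17.919 / 10.9 = 1.64

n ≈ 1.64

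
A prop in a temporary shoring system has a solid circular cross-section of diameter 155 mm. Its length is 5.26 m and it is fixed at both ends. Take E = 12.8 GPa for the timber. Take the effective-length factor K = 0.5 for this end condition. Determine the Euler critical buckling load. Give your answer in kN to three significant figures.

P_cr ≈ 517 kN

I = πd⁴/64 = π×155⁴/64 = 2.833×10^7 mm⁴
I = 2.833×10^7 mm⁴ = 2.833×10^-5 m⁴
Effective length L_e = K·L = 0.5 × 5.26 = 2.630 m
P_cr = π²EI / L_e² = π² × 12.8×10⁹ × 2.833×10^-5 / 2.630² = 5.175×10^5 N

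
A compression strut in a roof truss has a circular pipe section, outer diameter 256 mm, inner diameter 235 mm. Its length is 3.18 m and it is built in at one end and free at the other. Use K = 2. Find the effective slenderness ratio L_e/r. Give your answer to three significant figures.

λ ≈ 73.2

d_o = 256 mm, d_i = 235 mm
I = π(d_o⁴ − d_i⁴)/64 = π(256⁴ − 235.0⁴)/64 = 6.112×10^7 mm⁴
A = 8.098×10^3 mm²;  r_min = √(I/A) = √(6.112×10^7/8.098×10^3) = 86.88 mm
L_e = K·L = 2 × 3.18 m = 6.360 m = 6360.0 mm
λ = L_e / r_min = 6360.0 / 86.88 = 73.2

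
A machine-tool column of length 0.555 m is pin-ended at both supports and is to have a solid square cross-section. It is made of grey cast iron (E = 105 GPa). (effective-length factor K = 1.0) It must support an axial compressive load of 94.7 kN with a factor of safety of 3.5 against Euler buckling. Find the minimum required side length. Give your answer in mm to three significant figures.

Required P_cr = n·P = 3.5 × 94.7 = 331.4 kN
L_e = K·L = 1 × 0.555 = 0.5550 m
Required I = P_cr·L_e²/(π²E) = 3.314×10^5 × 0.5550² / (π² × 1.05×10^11) = 9.852×10^-8 m⁴
I_req = 9.852×10^4 mm⁴
Solid square: I = a⁴/12  ⇒  a = (12I)^(1/4) = (12×9.852×10^4)^(1/4) = 33.0 mm

a ≈ 33.0 mm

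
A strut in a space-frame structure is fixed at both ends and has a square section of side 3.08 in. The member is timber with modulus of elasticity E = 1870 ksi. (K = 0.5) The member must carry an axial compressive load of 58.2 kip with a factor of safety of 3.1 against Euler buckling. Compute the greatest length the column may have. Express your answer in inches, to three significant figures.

I = a⁴/12 = 3.08⁴/12 = 7.499 in⁴
Required critical load P_cr = n·P = 3.1 × 58.2 = 180.4 kip = 1.804×10^5 lb
From P_cr = π²EI/(K·L)²:  L = (1/K)·√(π²EI/P_cr) = (1/0.5)·√(π²×1.87×10^6×7.499/1.804×10^5)
L = 55.4 in

L_max ≈ 55.4 in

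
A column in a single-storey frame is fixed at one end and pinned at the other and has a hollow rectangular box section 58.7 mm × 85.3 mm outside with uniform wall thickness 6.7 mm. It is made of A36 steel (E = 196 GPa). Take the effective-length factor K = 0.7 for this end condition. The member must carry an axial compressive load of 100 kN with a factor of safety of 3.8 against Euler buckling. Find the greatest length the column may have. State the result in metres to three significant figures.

L_max ≈ 3.02 m

Inner dimensions: h_i = 85.3 − 2×6.7 = 71.90 mm, b_i = 58.7 − 2×6.7 = 45.30 mm
Weak-axis I_min = (h_o·b_o³ − h_i·b_i³)/12 with b_o = 58.7, b_i = 45.30 mm (shorter outer/inner sides).
I_min = (85.3×58.7³ − 71.90×45.30³)/12 = 8.808×10^5 mm⁴
I = 8.808×10^-7 m⁴
Required critical load P_cr = n·P = 3.8 × 100 = 380.0 kN = 3.800×10^5 N
From P_cr = π²EI/(K·L)²:  L = (1/K)·√(π²EI/P_cr) = (1/0.7)·√(π²×1.96×10^11×8.808×10^-7/3.800×10^5)
L = 3.02 m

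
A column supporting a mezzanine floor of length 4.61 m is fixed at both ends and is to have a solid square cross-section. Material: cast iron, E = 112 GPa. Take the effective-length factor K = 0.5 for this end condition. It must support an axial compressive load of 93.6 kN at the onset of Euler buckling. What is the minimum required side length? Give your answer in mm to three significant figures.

L_e = K·L = 0.5 × 4.61 = 2.305 m
Required I = P_cr·L_e²/(π²E) = 9.360×10^4 × 2.305² / (π² × 1.12×10^11) = 4.499×10^-7 m⁴
I_req = 4.499×10^5 mm⁴
Solid square: I = a⁴/12  ⇒  a = (12I)^(1/4) = (12×4.499×10^5)^(1/4) = 48.2 mm

a ≈ 48.2 mm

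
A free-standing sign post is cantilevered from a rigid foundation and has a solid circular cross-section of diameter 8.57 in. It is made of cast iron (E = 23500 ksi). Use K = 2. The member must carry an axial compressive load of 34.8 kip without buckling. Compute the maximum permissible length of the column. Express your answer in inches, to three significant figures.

L_max ≈ 664 in

I = πd⁴/64 = π×8.57⁴/64 = 264.8 in⁴
At the buckling limit P_cr = P = 3.480×10^4 lb
From P_cr = π²EI/(K·L)²:  L = (1/K)·√(π²EI/P_cr) = (1/2)·√(π²×2.35×10^7×264.8/3.480×10^4)
L = 664 in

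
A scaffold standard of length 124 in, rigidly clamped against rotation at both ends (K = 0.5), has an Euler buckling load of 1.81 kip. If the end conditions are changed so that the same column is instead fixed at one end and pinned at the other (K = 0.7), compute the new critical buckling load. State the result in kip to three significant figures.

P_cr ≈ 0.923 kip

P_cr ∝ 1/K², so P_cr,new = P_cr,old × (K_old/K_new)² = 1.81 × (0.5/0.7)²
= 1.81 × 0.5102 = 0.923 kip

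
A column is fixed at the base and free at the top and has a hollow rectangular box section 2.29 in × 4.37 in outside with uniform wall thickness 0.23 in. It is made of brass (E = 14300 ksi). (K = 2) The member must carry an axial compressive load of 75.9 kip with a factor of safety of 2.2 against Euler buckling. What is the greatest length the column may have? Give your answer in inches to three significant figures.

Inner dimensions: h_i = 4.37 − 2×0.23 = 3.910 in, b_i = 2.29 − 2×0.23 = 1.830 in
Weak-axis I_min = (h_o·b_o³ − h_i·b_i³)/12 with b_o = 2.29, b_i = 1.830 in (shorter outer/inner sides).
I_min = (4.37×2.29³ − 3.910×1.830³)/12 = 2.376 in⁴
Required critical load P_cr = n·P = 2.2 × 75.9 = 167.0 kip = 1.670×10^5 lb
From P_cr = π²EI/(K·L)²:  L = (1/K)·√(π²EI/P_cr) = (1/2)·√(π²×1.43×10^7×2.376/1.670×10^5)
L = 22.4 in

L_max ≈ 22.4 in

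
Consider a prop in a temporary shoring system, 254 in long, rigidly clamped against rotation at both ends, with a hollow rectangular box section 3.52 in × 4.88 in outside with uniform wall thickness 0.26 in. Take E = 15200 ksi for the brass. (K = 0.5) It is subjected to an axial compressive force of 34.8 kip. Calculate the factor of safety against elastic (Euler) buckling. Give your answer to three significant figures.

Inner dimensions: h_i = 4.88 − 2×0.26 = 4.360 in, b_i = 3.52 − 2×0.26 = 3.000 in
Weak-axis I_min = (h_o·b_o³ − h_i·b_i³)/12 with b_o = 3.52, b_i = 3.000 in (shorter outer/inner sides).
I_min = (4.88×3.52³ − 4.360×3.000³)/12 = 7.926 in⁴
Effective length L_e = K·L = 0.5 × 254 = 127.0 in
P_cr = π²EI / L_e² = π² × 15200×10³ × 7.926 / 127.0² = 7.372×10^4 lb
Factor of safety n = P_cr / P = 73.725 / 34.8 = 2.12

n ≈ 2.12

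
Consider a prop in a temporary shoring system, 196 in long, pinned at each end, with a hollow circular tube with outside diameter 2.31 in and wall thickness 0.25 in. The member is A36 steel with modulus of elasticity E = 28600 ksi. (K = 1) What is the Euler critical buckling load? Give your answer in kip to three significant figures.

P_cr ≈ 6.40 kip

Inner diameter d_i = 2.31 − 2×0.25 = 1.810 in
I = π(d_o⁴ − d_i⁴)/64 = π(2.31⁴ − 1.810⁴)/64 = 0.8709 in⁴
Effective length L_e = K·L = 1 × 196 = 196.0 in
P_cr = π²EI / L_e² = π² × 28600×10³ × 0.8709 / 196.0² = 6.399×10^3 lb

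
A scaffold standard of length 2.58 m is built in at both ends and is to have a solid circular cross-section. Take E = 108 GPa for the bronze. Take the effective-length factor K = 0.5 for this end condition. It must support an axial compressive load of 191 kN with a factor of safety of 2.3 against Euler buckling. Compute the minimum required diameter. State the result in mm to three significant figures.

Required P_cr = n·P = 2.3 × 191 = 439.3 kN
L_e = K·L = 0.5 × 2.58 = 1.290 m
Required I = P_cr·L_e²/(π²E) = 4.393×10^5 × 1.290² / (π² × 1.08×10^11) = 6.858×10^-7 m⁴
I_req = 6.858×10^5 mm⁴
Solid circle: I = πd⁴/64  ⇒  d = (64I/π)^(1/4) = (64×6.858×10^5/π)^(1/4) = 61.1 mm

d ≈ 61.1 mm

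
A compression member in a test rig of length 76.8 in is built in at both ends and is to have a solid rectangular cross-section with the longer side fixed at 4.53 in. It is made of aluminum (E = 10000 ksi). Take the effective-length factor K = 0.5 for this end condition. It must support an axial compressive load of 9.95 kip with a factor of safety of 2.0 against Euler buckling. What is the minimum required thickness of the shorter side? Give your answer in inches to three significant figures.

b ≈ 0.923 in

Required P_cr = n·P = 2.0 × 9.95 = 19.90 kip
L_e = K·L = 0.5 × 76.8 = 38.40 in
Required I = P_cr·L_e²/(π²E) = 1.990×10^4 × 38.40² / (π² × 1.00×10^7) = 0.2973 in⁴
Rectangle, weak axis: I_min = h·b³/12 with h = 4.53 in fixed  ⇒  b = (12I/h)^(1/3) = 0.923 in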